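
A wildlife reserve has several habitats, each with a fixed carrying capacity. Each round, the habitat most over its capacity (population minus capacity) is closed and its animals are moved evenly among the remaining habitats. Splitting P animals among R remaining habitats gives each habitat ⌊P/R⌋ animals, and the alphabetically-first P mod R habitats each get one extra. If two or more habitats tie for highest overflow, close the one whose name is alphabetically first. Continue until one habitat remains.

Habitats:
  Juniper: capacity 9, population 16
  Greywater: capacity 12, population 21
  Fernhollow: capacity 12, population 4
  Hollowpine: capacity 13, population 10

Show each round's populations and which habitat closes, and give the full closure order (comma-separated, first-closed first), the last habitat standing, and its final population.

Round 1: Fernhollow=4 Greywater=21 Hollowpine=10 Juniper=16 → close Greywater (overflow 9)
  21÷3 = 7 each, +1 to first 0
Round 2: Fernhollow=11 Hollowpine=17 Juniper=23 → close Juniper (overflow 14)
  23÷2 = 11 each, +1 to first 1
Round 3: Fernhollow=23 Hollowpine=28 → close Hollowpine (overflow 15)
  28÷1 = 28 each, +1 to first 0

Closure order: Greywater, Juniper, Hollowpine
Last habitat: Fernhollow with 51 animals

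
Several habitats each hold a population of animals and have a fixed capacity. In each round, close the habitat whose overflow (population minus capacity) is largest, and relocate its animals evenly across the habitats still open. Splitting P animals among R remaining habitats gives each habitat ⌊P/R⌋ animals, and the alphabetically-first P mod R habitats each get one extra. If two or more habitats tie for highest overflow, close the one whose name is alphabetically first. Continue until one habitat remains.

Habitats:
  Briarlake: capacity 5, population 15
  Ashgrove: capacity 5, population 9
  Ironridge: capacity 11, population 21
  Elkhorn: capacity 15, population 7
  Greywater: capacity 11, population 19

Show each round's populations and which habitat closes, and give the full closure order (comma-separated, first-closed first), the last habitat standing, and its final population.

Round 1: Ashgrove=9 Briarlake=15 Elkhorn=7 Greywater=19 Ironridge=21 → close Briarlake (overflow 10)
  15÷4 = 3 each, +1 to first 3
Round 2: Ashgrove=13 Elkhorn=11 Greywater=23 Ironridge=24 → close Ironridge (overflow 13)
  24÷3 = 8 each, +1 to first 0
Round 3: Ashgrove=21 Elkhorn=19 Greywater=31 → close Greywater (overflow 20)
  31÷2 = 15 each, +1 to first 1
Round 4: Ashgrove=37 Elkhorn=34 → close Ashgrove (overflow 32)
  37÷1 = 37 each, +1 to first 0

Closure order: Briarlake, Ironridge, Greywater, Ashgrove
Last habitat: Elkhorn with 71 animals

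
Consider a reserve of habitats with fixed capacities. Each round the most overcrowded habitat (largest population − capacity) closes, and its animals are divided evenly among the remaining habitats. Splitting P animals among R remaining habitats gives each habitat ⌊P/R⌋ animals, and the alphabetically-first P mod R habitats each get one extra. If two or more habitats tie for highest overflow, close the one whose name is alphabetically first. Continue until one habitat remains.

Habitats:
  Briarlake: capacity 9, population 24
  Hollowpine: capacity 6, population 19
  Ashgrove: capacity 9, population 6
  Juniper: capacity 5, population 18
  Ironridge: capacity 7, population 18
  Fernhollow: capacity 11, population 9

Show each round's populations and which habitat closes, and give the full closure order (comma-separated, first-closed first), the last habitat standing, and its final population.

Closure order: Briarlake, Hollowpine, Juniper, Ironridge, Ashgrove
Last habitat: Fernhollow with 94 animals

Round 1: Ashgrove=6 Briarlake=24 Fernhollow=9 Hollowpine=19 Ironridge=18 Juniper=18 → close Briarlake (overflow 15)
  24÷5 = 4 each, +1 to first 4
Round 2: Ashgrove=11 Fernhollow=14 Hollowpine=24 Ironridge=23 Juniper=22 → close Hollowpine (overflow 18)
  24÷4 = 6 each, +1 to first 0
Round 3: Ashgrove=17 Fernhollow=20 Ironridge=29 Juniper=28 → close Juniper (overflow 23)
  28÷3 = 9 each, +1 to first 1
Round 4: Ashgrove=27 Fernhollow=29 Ironridge=38 → close Ironridge (overflow 31)
  38÷2 = 19 each, +1 to first 0
Round 5: Ashgrove=46 Fernhollow=48 → close Ashgrove (overflow 37)
  46÷1 = 46 each, +1 to first 0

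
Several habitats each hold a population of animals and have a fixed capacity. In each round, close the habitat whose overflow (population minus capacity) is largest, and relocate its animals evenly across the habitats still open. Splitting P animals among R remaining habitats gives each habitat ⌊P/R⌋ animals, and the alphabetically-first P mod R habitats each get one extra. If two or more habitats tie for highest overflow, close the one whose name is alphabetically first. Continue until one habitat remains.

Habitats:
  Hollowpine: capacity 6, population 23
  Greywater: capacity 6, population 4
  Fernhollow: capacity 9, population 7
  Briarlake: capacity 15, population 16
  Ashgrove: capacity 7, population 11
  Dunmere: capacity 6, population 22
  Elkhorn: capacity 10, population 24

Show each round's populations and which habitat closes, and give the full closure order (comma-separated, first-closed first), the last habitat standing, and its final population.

Closure order: Hollowpine, Dunmere, Elkhorn, Ashgrove, Briarlake, Fernhollow
Last habitat: Greywater with 107 animals

Round 1: Ashgrove=11 Briarlake=16 Dunmere=22 Elkhorn=24 Fernhollow=7 Greywater=4 Hollowpine=23 → close Hollowpine (overflow 17)
  23÷6 = 3 each, +1 to first 5
Round 2: Ashgrove=15 Briarlake=20 Dunmere=26 Elkhorn=28 Fernhollow=11 Greywater=7 → close Dunmere (overflow 20)
  26÷5 = 5 each, +1 to first 1
Round 3: Ashgrove=21 Briarlake=25 Elkhorn=33 Fernhollow=16 Greywater=12 → close Elkhorn (overflow 23)
  33÷4 = 8 each, +1 to first 1
Round 4: Ashgrove=30 Briarlake=33 Fernhollow=24 Greywater=20 → close Ashgrove (overflow 23)
  30÷3 = 10 each, +1 to first 0
Round 5: Briarlake=43 Fernhollow=34 Greywater=30 → close Briarlake (overflow 28)
  43÷2 = 21 each, +1 to first 1
Round 6: Fernhollow=56 Greywater=51 → close Fernhollow (overflow 47)
  56÷1 = 56 each, +1 to first 0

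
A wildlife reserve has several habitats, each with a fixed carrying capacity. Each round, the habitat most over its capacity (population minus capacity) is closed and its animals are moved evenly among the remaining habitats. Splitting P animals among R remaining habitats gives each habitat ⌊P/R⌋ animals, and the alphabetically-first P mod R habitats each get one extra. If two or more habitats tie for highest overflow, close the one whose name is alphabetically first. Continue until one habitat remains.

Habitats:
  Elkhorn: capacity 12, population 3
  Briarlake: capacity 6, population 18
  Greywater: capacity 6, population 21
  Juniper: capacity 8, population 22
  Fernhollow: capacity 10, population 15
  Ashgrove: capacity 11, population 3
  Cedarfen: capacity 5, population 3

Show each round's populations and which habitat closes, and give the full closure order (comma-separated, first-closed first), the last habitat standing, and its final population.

Round 1: Ashgrove=3 Briarlake=18 Cedarfen=3 Elkhorn=3 Fernhollow=15 Greywater=21 Juniper=22 → close Greywater (overflow 15)
  21÷6 = 3 each, +1 to first 3
Round 2: Ashgrove=7 Briarlake=22 Cedarfen=7 Elkhorn=6 Fernhollow=18 Juniper=25 → close Juniper (overflow 17)
  25÷5 = 5 each, +1 to first 0
Round 3: Ashgrove=12 Briarlake=27 Cedarfen=12 Elkhorn=11 Fernhollow=23 → close Briarlake (overflow 21)
  27÷4 = 6 each, +1 to first 3
Round 4: Ashgrove=19 Cedarfen=19 Elkhorn=18 Fernhollow=29 → close Fernhollow (overflow 19)
  29÷3 = 9 each, +1 to first 2
Round 5: Ashgrove=29 Cedarfen=29 Elkhorn=27 → close Cedarfen (overflow 24)
  29÷2 = 14 each, +1 to first 1
Round 6: Ashgrove=44 Elkhorn=41 → close Ashgrove (overflow 33)
  44÷1 = 44 each, +1 to first 0

Closure order: Greywater, Juniper, Briarlake, Fernhollow, Cedarfen, Ashgrove
Last habitat: Elkhorn with 85 animals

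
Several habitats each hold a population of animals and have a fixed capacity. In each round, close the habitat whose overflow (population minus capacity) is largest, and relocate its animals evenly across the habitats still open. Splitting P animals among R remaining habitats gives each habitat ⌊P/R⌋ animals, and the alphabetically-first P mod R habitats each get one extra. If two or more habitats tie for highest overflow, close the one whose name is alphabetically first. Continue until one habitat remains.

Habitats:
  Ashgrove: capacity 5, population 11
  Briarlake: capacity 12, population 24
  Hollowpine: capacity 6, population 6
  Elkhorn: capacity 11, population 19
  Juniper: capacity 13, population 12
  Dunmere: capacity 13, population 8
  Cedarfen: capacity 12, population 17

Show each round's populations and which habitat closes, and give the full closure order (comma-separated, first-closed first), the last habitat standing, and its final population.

Round 1: Ashgrove=11 Briarlake=24 Cedarfen=17 Dunmere=8 Elkhorn=19 Hollowpine=6 Juniper=12 → close Briarlake (overflow 12)
  24÷6 = 4 each, +1 to first 0
Round 2: Ashgrove=15 Cedarfen=21 Dunmere=12 Elkhorn=23 Hollowpine=10 Juniper=16 → close Elkhorn (overflow 12)
  23÷5 = 4 each, +1 to first 3
Round 3: Ashgrove=20 Cedarfen=26 Dunmere=17 Hollowpine=14 Juniper=20 → close Ashgrove (overflow 15)
  20÷4 = 5 each, +1 to first 0
Round 4: Cedarfen=31 Dunmere=22 Hollowpine=19 Juniper=25 → close Cedarfen (overflow 19)
  31÷3 = 10 each, +1 to first 1
Round 5: Dunmere=33 Hollowpine=29 Juniper=35 → close Hollowpine (overflow 23)
  29÷2 = 14 each, +1 to first 1
Round 6: Dunmere=48 Juniper=49 → close Juniper (overflow 36)
  49÷1 = 49 each, +1 to first 0

Closure order: Briarlake, Elkhorn, Ashgrove, Cedarfen, Hollowpine, Juniper
Last habitat: Dunmere with 97 animals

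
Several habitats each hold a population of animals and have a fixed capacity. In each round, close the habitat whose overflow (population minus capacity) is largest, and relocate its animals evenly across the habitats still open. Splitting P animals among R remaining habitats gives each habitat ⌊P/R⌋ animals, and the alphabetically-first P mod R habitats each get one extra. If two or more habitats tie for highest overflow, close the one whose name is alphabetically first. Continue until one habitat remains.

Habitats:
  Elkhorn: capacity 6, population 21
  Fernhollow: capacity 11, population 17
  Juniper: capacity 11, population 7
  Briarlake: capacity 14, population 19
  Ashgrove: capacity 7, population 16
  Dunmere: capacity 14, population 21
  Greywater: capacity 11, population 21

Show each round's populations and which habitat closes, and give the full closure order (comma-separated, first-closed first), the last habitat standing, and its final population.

Closure order: Elkhorn, Ashgrove, Greywater, Dunmere, Briarlake, Fernhollow
Last habitat: Juniper with 122 animals

Round 1: Ashgrove=16 Briarlake=19 Dunmere=21 Elkhorn=21 Fernhollow=17 Greywater=21 Juniper=7 → close Elkhorn (overflow 15)
  21÷6 = 3 each, +1 to first 3
Round 2: Ashgrove=20 Briarlake=23 Dunmere=25 Fernhollow=20 Greywater=24 Juniper=10 → close Ashgrove (overflow 13)
  20÷5 = 4 each, +1 to first 0
Round 3: Briarlake=27 Dunmere=29 Fernhollow=24 Greywater=28 Juniper=14 → close Greywater (overflow 17)
  28÷4 = 7 each, +1 to first 0
Round 4: Briarlake=34 Dunmere=36 Fernhollow=31 Juniper=21 → close Dunmere (overflow 22)
  36÷3 = 12 each, +1 to first 0
Round 5: Briarlake=46 Fernhollow=43 Juniper=33 → close Briarlake (overflow 32)
  46÷2 = 23 each, +1 to first 0
Round 6: Fernhollow=66 Juniper=56 → close Fernhollow (overflow 55)
  66÷1 = 66 each, +1 to first 0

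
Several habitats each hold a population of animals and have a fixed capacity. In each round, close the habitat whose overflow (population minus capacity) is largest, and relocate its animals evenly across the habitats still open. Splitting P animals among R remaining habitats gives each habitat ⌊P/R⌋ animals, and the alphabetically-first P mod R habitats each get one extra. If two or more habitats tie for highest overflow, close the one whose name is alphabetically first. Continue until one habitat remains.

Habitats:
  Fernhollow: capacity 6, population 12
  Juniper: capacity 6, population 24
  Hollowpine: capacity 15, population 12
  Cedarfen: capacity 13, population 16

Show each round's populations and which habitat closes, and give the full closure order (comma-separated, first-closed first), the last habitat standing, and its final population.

Round 1: Cedarfen=16 Fernhollow=12 Hollowpine=12 Juniper=24 → close Juniper (overflow 18)
  24÷3 = 8 each, +1 to first 0
Round 2: Cedarfen=24 Fernhollow=20 Hollowpine=20 → close Fernhollow (overflow 14)
  20÷2 = 10 each, +1 to first 0
Round 3: Cedarfen=34 Hollowpine=30 → close Cedarfen (overflow 21)
  34÷1 = 34 each, +1 to first 0

Closure order: Juniper, Fernhollow, Cedarfen
Last habitat: Hollowpine with 64 animals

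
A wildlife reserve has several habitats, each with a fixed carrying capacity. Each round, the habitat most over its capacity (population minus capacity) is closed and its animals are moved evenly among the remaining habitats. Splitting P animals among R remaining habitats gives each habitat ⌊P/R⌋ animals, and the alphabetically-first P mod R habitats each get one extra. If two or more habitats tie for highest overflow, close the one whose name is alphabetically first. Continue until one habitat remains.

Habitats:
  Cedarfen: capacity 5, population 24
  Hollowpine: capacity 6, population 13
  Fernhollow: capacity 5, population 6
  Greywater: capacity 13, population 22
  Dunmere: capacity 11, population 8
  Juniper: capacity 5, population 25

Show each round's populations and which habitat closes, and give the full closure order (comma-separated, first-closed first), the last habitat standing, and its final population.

Round 1: Cedarfen=24 Dunmere=8 Fernhollow=6 Greywater=22 Hollowpine=13 Juniper=25 → close Juniper (overflow 20)
  25÷5 = 5 each, +1 to first 0
Round 2: Cedarfen=29 Dunmere=13 Fernhollow=11 Greywater=27 Hollowpine=18 → close Cedarfen (overflow 24)
  29÷4 = 7 each, +1 to first 1
Round 3: Dunmere=21 Fernhollow=18 Greywater=34 Hollowpine=25 → close Greywater (overflow 21)
  34÷3 = 11 each, +1 to first 1
Round 4: Dunmere=33 Fernhollow=29 Hollowpine=36 → close Hollowpine (overflow 30)
  36÷2 = 18 each, +1 to first 0
Round 5: Dunmere=51 Fernhollow=47 → close Fernhollow (overflow 42)
  47÷1 = 47 each, +1 to first 0

Closure order: Juniper, Cedarfen, Greywater, Hollowpine, Fernhollow
Last habitat: Dunmere with 98 animals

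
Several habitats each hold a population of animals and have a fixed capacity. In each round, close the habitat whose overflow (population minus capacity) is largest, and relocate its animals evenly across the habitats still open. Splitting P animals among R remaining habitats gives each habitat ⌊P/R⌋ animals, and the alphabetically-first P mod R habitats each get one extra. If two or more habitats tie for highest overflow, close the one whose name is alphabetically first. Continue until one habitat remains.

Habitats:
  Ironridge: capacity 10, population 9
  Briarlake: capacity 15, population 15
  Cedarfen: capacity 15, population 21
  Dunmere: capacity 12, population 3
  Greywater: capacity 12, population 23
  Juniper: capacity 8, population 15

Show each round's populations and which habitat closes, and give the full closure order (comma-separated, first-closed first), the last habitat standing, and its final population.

Round 1: Briarlake=15 Cedarfen=21 Dunmere=3 Greywater=23 Ironridge=9 Juniper=15 → close Greywater (overflow 11)
  23÷5 = 4 each, +1 to first 3
Round 2: Briarlake=20 Cedarfen=26 Dunmere=8 Ironridge=13 Juniper=19 → close Cedarfen (overflow 11)
  26÷4 = 6 each, +1 to first 2
Round 3: Briarlake=27 Dunmere=15 Ironridge=19 Juniper=25 → close Juniper (overflow 17)
  25÷3 = 8 each, +1 to first 1
Round 4: Briarlake=36 Dunmere=23 Ironridge=27 → close Briarlake (overflow 21)
  36÷2 = 18 each, +1 to first 0
Round 5: Dunmere=41 Ironridge=45 → close Ironridge (overflow 35)
  45÷1 = 45 each, +1 to first 0

Closure order: Greywater, Cedarfen, Juniper, Briarlake, Ironridge
Last habitat: Dunmere with 86 animals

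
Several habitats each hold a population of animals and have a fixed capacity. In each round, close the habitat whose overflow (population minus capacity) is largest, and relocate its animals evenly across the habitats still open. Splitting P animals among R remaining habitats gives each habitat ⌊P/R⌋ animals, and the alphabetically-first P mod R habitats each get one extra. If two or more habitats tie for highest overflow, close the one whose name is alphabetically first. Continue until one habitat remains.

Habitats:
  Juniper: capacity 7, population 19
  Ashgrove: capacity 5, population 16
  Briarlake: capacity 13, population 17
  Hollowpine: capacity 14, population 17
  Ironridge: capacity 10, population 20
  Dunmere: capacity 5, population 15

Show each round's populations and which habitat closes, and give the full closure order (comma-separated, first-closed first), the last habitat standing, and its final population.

Round 1: Ashgrove=16 Briarlake=17 Dunmere=15 Hollowpine=17 Ironridge=20 Juniper=19 → close Juniper (overflow 12)
  19÷5 = 3 each, +1 to first 4
Round 2: Ashgrove=20 Briarlake=21 Dunmere=19 Hollowpine=21 Ironridge=23 → close Ashgrove (overflow 15)
  20÷4 = 5 each, +1 to first 0
Round 3: Briarlake=26 Dunmere=24 Hollowpine=26 Ironridge=28 → close Dunmere (overflow 19)
  24÷3 = 8 each, +1 to first 0
Round 4: Briarlake=34 Hollowpine=34 Ironridge=36 → close Ironridge (overflow 26)
  36÷2 = 18 each, +1 to first 0
Round 5: Briarlake=52 Hollowpine=52 → close Briarlake (overflow 39)
  52÷1 = 52 each, +1 to first 0

Closure order: Juniper, Ashgrove, Dunmere, Ironridge, Briarlake
Last habitat: Hollowpine with 104 animals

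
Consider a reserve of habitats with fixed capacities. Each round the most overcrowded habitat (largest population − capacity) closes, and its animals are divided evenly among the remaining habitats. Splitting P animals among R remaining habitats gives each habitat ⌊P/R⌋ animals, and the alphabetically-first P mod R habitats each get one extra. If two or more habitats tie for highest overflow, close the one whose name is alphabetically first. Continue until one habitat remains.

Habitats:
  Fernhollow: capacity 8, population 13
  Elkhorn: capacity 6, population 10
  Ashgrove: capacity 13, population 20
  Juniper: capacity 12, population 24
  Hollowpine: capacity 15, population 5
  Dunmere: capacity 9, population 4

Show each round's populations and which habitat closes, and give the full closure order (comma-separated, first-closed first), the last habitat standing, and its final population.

Closure order: Juniper, Ashgrove, Fernhollow, Elkhorn, Dunmere
Last habitat: Hollowpine with 76 animals

Round 1: Ashgrove=20 Dunmere=4 Elkhorn=10 Fernhollow=13 Hollowpine=5 Juniper=24 → close Juniper (overflow 12)
  24÷5 = 4 each, +1 to first 4
Round 2: Ashgrove=25 Dunmere=9 Elkhorn=15 Fernhollow=18 Hollowpine=9 → close Ashgrove (overflow 12)
  25÷4 = 6 each, +1 to first 1
Round 3: Dunmere=16 Elkhorn=21 Fernhollow=24 Hollowpine=15 → close Fernhollow (overflow 16)
  24÷3 = 8 each, +1 to first 0
Round 4: Dunmere=24 Elkhorn=29 Hollowpine=23 → close Elkhorn (overflow 23)
  29÷2 = 14 each, +1 to first 1
Round 5: Dunmere=39 Hollowpine=37 → close Dunmere (overflow 30)
  39÷1 = 39 each, +1 to first 0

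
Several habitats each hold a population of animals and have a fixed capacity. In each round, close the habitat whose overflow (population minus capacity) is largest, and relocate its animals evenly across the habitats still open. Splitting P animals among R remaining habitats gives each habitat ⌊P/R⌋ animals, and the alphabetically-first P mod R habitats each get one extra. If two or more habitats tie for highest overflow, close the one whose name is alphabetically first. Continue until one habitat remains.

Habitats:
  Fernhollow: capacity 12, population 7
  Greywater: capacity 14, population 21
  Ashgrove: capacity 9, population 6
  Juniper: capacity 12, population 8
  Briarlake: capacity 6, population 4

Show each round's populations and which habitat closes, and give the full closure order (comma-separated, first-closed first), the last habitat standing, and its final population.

Closure order: Greywater, Ashgrove, Briarlake, Fernhollow
Last habitat: Juniper with 46 animals

Round 1: Ashgrove=6 Briarlake=4 Fernhollow=7 Greywater=21 Juniper=8 → close Greywater (overflow 7)
  21÷4 = 5 each, +1 to first 1
Round 2: Ashgrove=12 Briarlake=9 Fernhollow=12 Juniper=13 → close Ashgrove (overflow 3)
  12÷3 = 4 each, +1 to first 0
Round 3: Briarlake=13 Fernhollow=16 Juniper=17 → close Briarlake (overflow 7)
  13÷2 = 6 each, +1 to first 1
Round 4: Fernhollow=23 Juniper=23 → close Fernhollow (overflow 11)
  23÷1 = 23 each, +1 to first 0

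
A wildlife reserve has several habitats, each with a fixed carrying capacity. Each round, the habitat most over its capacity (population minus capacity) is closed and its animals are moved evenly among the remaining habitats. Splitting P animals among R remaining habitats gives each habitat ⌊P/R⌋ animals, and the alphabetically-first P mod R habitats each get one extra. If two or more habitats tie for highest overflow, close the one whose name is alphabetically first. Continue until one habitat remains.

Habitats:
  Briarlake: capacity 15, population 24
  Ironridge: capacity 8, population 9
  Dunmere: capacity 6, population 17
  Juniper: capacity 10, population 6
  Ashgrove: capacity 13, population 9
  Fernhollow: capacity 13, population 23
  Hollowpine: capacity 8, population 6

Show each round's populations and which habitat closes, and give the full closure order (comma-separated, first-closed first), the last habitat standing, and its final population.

Closure order: Dunmere, Fernhollow, Briarlake, Ironridge, Ashgrove, Hollowpine
Last habitat: Juniper with 94 animals

Round 1: Ashgrove=9 Briarlake=24 Dunmere=17 Fernhollow=23 Hollowpine=6 Ironridge=9 Juniper=6 → close Dunmere (overflow 11)
  17÷6 = 2 each, +1 to first 5
Round 2: Ashgrove=12 Briarlake=27 Fernhollow=26 Hollowpine=9 Ironridge=12 Juniper=8 → close Fernhollow (overflow 13)
  26÷5 = 5 each, +1 to first 1
Round 3: Ashgrove=18 Briarlake=32 Hollowpine=14 Ironridge=17 Juniper=13 → close Briarlake (overflow 17)
  32÷4 = 8 each, +1 to first 0
Round 4: Ashgrove=26 Hollowpine=22 Ironridge=25 Juniper=21 → close Ironridge (overflow 17)
  25÷3 = 8 each, +1 to first 1
Round 5: Ashgrove=35 Hollowpine=30 Juniper=29 → close Ashgrove (overflow 22)
  35÷2 = 17 each, +1 to first 1
Round 6: Hollowpine=48 Juniper=46 → close Hollowpine (overflow 40)
  48÷1 = 48 each, +1 to first 0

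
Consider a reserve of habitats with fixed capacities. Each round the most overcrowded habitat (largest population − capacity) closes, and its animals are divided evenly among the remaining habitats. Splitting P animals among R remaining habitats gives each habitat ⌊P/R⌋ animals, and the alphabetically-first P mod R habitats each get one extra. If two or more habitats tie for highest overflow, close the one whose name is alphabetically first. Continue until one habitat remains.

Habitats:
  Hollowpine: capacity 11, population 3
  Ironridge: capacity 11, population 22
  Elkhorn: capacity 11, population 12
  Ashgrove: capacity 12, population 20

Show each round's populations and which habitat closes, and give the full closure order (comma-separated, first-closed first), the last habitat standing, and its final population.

Closure order: Ironridge, Ashgrove, Elkhorn
Last habitat: Hollowpine with 57 animals

Round 1: Ashgrove=20 Elkhorn=12 Hollowpine=3 Ironridge=22 → close Ironridge (overflow 11)
  22÷3 = 7 each, +1 to first 1
Round 2: Ashgrove=28 Elkhorn=19 Hollowpine=10 → close Ashgrove (overflow 16)
  28÷2 = 14 each, +1 to first 0
Round 3: Elkhorn=33 Hollowpine=24 → close Elkhorn (overflow 22)
  33÷1 = 33 each, +1 to first 0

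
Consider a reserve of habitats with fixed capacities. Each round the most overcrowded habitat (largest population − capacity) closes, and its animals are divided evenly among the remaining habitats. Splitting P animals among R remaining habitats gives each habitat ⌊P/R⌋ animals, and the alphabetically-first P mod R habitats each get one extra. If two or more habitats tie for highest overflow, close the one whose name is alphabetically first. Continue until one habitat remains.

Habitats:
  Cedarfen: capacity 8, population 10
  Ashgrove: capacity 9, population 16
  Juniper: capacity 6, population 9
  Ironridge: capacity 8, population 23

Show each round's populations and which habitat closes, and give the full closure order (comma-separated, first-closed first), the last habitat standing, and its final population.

Round 1: Ashgrove=16 Cedarfen=10 Ironridge=23 Juniper=9 → close Ironridge (overflow 15)
  23÷3 = 7 each, +1 to first 2
Round 2: Ashgrove=24 Cedarfen=18 Juniper=16 → close Ashgrove (overflow 15)
  24÷2 = 12 each, +1 to first 0
Round 3: Cedarfen=30 Juniper=28 → close Cedarfen (overflow 22)
  30÷1 = 30 each, +1 to first 0

Closure order: Ironridge, Ashgrove, Cedarfen
Last habitat: Juniper with 58 animals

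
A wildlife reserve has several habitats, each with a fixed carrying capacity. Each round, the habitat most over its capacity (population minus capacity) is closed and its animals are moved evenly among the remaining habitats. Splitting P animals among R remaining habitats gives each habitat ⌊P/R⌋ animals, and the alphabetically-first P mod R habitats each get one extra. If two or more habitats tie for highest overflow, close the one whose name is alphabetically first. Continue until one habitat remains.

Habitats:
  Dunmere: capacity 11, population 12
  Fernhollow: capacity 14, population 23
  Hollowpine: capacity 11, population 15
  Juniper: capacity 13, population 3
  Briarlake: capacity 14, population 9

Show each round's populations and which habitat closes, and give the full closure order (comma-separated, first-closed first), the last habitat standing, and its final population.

Round 1: Briarlake=9 Dunmere=12 Fernhollow=23 Hollowpine=15 Juniper=3 → close Fernhollow (overflow 9)
  23÷4 = 5 each, +1 to first 3
Round 2: Briarlake=15 Dunmere=18 Hollowpine=21 Juniper=8 → close Hollowpine (overflow 10)
  21÷3 = 7 each, +1 to first 0
Round 3: Briarlake=22 Dunmere=25 Juniper=15 → close Dunmere (overflow 14)
  25÷2 = 12 each, +1 to first 1
Round 4: Briarlake=35 Juniper=27 → close Briarlake (overflow 21)
  35÷1 = 35 each, +1 to first 0

Closure order: Fernhollow, Hollowpine, Dunmere, Briarlake
Last habitat: Juniper with 62 animals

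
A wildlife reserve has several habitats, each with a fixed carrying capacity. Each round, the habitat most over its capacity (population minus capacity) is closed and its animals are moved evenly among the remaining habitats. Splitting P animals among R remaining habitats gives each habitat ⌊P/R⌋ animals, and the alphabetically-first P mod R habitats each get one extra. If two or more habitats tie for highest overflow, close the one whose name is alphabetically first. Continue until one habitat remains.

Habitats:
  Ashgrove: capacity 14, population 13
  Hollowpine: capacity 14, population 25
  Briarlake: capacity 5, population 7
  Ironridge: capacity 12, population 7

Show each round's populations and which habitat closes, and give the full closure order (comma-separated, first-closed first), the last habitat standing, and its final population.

Round 1: Ashgrove=13 Briarlake=7 Hollowpine=25 Ironridge=7 → close Hollowpine (overflow 11)
  25÷3 = 8 each, +1 to first 1
Round 2: Ashgrove=22 Briarlake=15 Ironridge=15 → close Briarlake (overflow 10)
  15÷2 = 7 each, +1 to first 1
Round 3: Ashgrove=30 Ironridge=22 → close Ashgrove (overflow 16)
  30÷1 = 30 each, +1 to first 0

Closure order: Hollowpine, Briarlake, Ashgrove
Last habitat: Ironridge with 52 animals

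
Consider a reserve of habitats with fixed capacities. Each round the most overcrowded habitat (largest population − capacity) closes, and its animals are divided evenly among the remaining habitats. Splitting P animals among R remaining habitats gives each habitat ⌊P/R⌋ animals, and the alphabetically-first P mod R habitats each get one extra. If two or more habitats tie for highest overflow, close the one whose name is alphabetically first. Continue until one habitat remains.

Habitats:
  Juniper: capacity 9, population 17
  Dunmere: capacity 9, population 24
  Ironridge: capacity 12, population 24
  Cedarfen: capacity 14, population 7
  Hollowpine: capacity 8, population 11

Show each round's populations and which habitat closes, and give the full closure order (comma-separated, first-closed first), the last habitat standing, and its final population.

Closure order: Dunmere, Ironridge, Juniper, Hollowpine
Last habitat: Cedarfen with 83 animals

Round 1: Cedarfen=7 Dunmere=24 Hollowpine=11 Ironridge=24 Juniper=17 → close Dunmere (overflow 15)
  24÷4 = 6 each, +1 to first 0
Round 2: Cedarfen=13 Hollowpine=17 Ironridge=30 Juniper=23 → close Ironridge (overflow 18)
  30÷3 = 10 each, +1 to first 0
Round 3: Cedarfen=23 Hollowpine=27 Juniper=33 → close Juniper (overflow 24)
  33÷2 = 16 each, +1 to first 1
Round 4: Cedarfen=40 Hollowpine=43 → close Hollowpine (overflow 35)
  43÷1 = 43 each, +1 to first 0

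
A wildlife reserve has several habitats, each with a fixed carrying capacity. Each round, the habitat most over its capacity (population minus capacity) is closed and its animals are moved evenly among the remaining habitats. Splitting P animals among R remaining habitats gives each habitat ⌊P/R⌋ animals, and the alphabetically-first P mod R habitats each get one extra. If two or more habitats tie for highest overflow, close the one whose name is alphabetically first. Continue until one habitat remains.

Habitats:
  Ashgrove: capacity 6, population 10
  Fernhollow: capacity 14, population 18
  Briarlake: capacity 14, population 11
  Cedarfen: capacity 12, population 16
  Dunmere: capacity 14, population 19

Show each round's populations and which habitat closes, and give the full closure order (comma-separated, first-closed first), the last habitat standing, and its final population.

Round 1: Ashgrove=10 Briarlake=11 Cedarfen=16 Dunmere=19 Fernhollow=18 → close Dunmere (overflow 5)
  19÷4 = 4 each, +1 to first 3
Round 2: Ashgrove=15 Briarlake=16 Cedarfen=21 Fernhollow=22 → close Ashgrove (overflow 9)
  15÷3 = 5 each, +1 to first 0
Round 3: Briarlake=21 Cedarfen=26 Fernhollow=27 → close Cedarfen (overflow 14)
  26÷2 = 13 each, +1 to first 0
Round 4: Briarlake=34 Fernhollow=40 → close Fernhollow (overflow 26)
  40÷1 = 40 each, +1 to first 0

Closure order: Dunmere, Ashgrove, Cedarfen, Fernhollow
Last habitat: Briarlake with 74 animals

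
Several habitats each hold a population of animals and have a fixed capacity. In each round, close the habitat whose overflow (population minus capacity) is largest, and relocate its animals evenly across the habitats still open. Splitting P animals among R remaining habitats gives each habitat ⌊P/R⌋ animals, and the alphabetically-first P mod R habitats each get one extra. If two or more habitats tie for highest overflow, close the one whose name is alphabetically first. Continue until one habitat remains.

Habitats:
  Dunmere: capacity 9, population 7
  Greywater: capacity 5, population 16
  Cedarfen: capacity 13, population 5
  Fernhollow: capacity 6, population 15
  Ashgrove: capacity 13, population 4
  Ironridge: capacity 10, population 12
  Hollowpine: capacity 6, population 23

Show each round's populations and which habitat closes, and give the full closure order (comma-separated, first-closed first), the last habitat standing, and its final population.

Closure order: Hollowpine, Greywater, Fernhollow, Ironridge, Dunmere, Ashgrove
Last habitat: Cedarfen with 82 animals

Round 1: Ashgrove=4 Cedarfen=5 Dunmere=7 Fernhollow=15 Greywater=16 Hollowpine=23 Ironridge=12 → close Hollowpine (overflow 17)
  23÷6 = 3 each, +1 to first 5
Round 2: Ashgrove=8 Cedarfen=9 Dunmere=11 Fernhollow=19 Greywater=20 Ironridge=15 → close Greywater (overflow 15)
  20÷5 = 4 each, +1 to first 0
Round 3: Ashgrove=12 Cedarfen=13 Dunmere=15 Fernhollow=23 Ironridge=19 → close Fernhollow (overflow 17)
  23÷4 = 5 each, +1 to first 3
Round 4: Ashgrove=18 Cedarfen=19 Dunmere=21 Ironridge=24 → close Ironridge (overflow 14)
  24÷3 = 8 each, +1 to first 0
Round 5: Ashgrove=26 Cedarfen=27 Dunmere=29 → close Dunmere (overflow 20)
  29÷2 = 14 each, +1 to first 1
Round 6: Ashgrove=41 Cedarfen=41 → close Ashgrove (overflow 28)
  41÷1 = 41 each, +1 to first 0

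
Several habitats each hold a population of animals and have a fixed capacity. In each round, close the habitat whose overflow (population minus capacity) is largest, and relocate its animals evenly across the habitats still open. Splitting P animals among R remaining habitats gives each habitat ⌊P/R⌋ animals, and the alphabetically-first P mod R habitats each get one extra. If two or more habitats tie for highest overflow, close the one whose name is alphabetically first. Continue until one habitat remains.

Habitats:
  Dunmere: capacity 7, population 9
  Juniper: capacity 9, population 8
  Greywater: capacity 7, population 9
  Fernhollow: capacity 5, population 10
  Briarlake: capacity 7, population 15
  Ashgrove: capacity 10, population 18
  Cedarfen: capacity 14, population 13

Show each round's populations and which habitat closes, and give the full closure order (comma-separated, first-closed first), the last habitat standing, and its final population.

Round 1: Ashgrove=18 Briarlake=15 Cedarfen=13 Dunmere=9 Fernhollow=10 Greywater=9 Juniper=8 → close Ashgrove (overflow 8)
  18÷6 = 3 each, +1 to first 0
Round 2: Briarlake=18 Cedarfen=16 Dunmere=12 Fernhollow=13 Greywater=12 Juniper=11 → close Briarlake (overflow 11)
  18÷5 = 3 each, +1 to first 3
Round 3: Cedarfen=20 Dunmere=16 Fernhollow=17 Greywater=15 Juniper=14 → close Fernhollow (overflow 12)
  17÷4 = 4 each, +1 to first 1
Round 4: Cedarfen=25 Dunmere=20 Greywater=19 Juniper=18 → close Dunmere (overflow 13)
  20÷3 = 6 each, +1 to first 2
Round 5: Cedarfen=32 Greywater=26 Juniper=24 → close Greywater (overflow 19)
  26÷2 = 13 each, +1 to first 0
Round 6: Cedarfen=45 Juniper=37 → close Cedarfen (overflow 31)
  45÷1 = 45 each, +1 to first 0

Closure order: Ashgrove, Briarlake, Fernhollow, Dunmere, Greywater, Cedarfen
Last habitat: Juniper with 82 animals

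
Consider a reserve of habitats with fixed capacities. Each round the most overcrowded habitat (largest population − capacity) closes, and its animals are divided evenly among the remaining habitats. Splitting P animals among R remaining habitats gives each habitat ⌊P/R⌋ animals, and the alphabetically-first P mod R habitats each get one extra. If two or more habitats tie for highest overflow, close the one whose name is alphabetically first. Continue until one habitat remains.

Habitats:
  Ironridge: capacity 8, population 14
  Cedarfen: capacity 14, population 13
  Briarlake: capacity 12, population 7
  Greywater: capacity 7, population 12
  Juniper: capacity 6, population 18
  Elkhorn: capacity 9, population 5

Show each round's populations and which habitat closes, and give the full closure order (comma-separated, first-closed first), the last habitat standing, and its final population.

Round 1: Briarlake=7 Cedarfen=13 Elkhorn=5 Greywater=12 Ironridge=14 Juniper=18 → close Juniper (overflow 12)
  18÷5 = 3 each, +1 to first 3
Round 2: Briarlake=11 Cedarfen=17 Elkhorn=9 Greywater=15 Ironridge=17 → close Ironridge (overflow 9)
  17÷4 = 4 each, +1 to first 1
Round 3: Briarlake=16 Cedarfen=21 Elkhorn=13 Greywater=19 → close Greywater (overflow 12)
  19÷3 = 6 each, +1 to first 1
Round 4: Briarlake=23 Cedarfen=27 Elkhorn=19 → close Cedarfen (overflow 13)
  27÷2 = 13 each, +1 to first 1
Round 5: Briarlake=37 Elkhorn=32 → close Briarlake (overflow 25)
  37÷1 = 37 each, +1 to first 0

Closure order: Juniper, Ironridge, Greywater, Cedarfen, Briarlake
Last habitat: Elkhorn with 69 animals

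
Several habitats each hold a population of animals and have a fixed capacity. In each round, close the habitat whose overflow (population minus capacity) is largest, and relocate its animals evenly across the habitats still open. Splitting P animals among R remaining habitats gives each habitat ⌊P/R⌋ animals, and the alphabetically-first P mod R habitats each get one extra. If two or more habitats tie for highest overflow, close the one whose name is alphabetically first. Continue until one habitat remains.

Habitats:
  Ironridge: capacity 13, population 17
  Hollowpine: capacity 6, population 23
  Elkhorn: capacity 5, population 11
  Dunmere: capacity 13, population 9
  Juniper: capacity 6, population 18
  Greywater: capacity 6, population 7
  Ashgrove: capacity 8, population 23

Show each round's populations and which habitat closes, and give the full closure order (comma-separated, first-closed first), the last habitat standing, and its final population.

Closure order: Hollowpine, Ashgrove, Juniper, Elkhorn, Ironridge, Greywater
Last habitat: Dunmere with 108 animals

Round 1: Ashgrove=23 Dunmere=9 Elkhorn=11 Greywater=7 Hollowpine=23 Ironridge=17 Juniper=18 → close Hollowpine (overflow 17)
  23÷6 = 3 each, +1 to first 5
Round 2: Ashgrove=27 Dunmere=13 Elkhorn=15 Greywater=11 Ironridge=21 Juniper=21 → close Ashgrove (overflow 19)
  27÷5 = 5 each, +1 to first 2
Round 3: Dunmere=19 Elkhorn=21 Greywater=16 Ironridge=26 Juniper=26 → close Juniper (overflow 20)
  26÷4 = 6 each, +1 to first 2
Round 4: Dunmere=26 Elkhorn=28 Greywater=22 Ironridge=32 → close Elkhorn (overflow 23)
  28÷3 = 9 each, +1 to first 1
Round 5: Dunmere=36 Greywater=31 Ironridge=41 → close Ironridge (overflow 28)
  41÷2 = 20 each, +1 to first 1
Round 6: Dunmere=57 Greywater=51 → close Greywater (overflow 45)
  51÷1 = 51 each, +1 to first 0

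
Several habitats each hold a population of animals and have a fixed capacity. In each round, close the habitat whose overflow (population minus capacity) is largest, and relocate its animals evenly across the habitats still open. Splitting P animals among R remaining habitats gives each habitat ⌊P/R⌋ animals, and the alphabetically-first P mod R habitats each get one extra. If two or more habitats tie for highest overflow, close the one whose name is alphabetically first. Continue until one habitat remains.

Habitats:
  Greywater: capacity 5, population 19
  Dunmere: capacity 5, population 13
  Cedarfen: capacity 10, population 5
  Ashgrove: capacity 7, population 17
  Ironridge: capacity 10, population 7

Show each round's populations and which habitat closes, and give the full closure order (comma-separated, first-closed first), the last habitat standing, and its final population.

Round 1: Ashgrove=17 Cedarfen=5 Dunmere=13 Greywater=19 Ironridge=7 → close Greywater (overflow 14)
  19÷4 = 4 each, +1 to first 3
Round 2: Ashgrove=22 Cedarfen=10 Dunmere=18 Ironridge=11 → close Ashgrove (overflow 15)
  22÷3 = 7 each, +1 to first 1
Round 3: Cedarfen=18 Dunmere=25 Ironridge=18 → close Dunmere (overflow 20)
  25÷2 = 12 each, +1 to first 1
Round 4: Cedarfen=31 Ironridge=30 → close Cedarfen (overflow 21)
  31÷1 = 31 each, +1 to first 0

Closure order: Greywater, Ashgrove, Dunmere, Cedarfen
Last habitat: Ironridge with 61 animals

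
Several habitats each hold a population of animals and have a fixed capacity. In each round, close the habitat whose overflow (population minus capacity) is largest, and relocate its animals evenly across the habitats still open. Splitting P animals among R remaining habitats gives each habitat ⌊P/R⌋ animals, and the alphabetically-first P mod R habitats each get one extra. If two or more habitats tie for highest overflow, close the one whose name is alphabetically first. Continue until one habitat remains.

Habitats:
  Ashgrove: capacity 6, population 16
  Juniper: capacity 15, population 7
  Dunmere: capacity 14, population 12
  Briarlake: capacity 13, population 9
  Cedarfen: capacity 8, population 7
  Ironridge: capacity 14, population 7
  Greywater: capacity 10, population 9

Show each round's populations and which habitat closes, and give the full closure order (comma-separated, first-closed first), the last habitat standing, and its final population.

Closure order: Ashgrove, Cedarfen, Greywater, Dunmere, Briarlake, Ironridge
Last habitat: Juniper with 67 animals

Round 1: Ashgrove=16 Briarlake=9 Cedarfen=7 Dunmere=12 Greywater=9 Ironridge=7 Juniper=7 → close Ashgrove (overflow 10)
  16÷6 = 2 each, +1 to first 4
Round 2: Briarlake=12 Cedarfen=10 Dunmere=15 Greywater=12 Ironridge=9 Juniper=9 → close Cedarfen (overflow 2)
  10÷5 = 2 each, +1 to first 0
Round 3: Briarlake=14 Dunmere=17 Greywater=14 Ironridge=11 Juniper=11 → close Greywater (overflow 4)
  14÷4 = 3 each, +1 to first 2
Round 4: Briarlake=18 Dunmere=21 Ironridge=14 Juniper=14 → close Dunmere (overflow 7)
  21÷3 = 7 each, +1 to first 0
Round 5: Briarlake=25 Ironridge=21 Juniper=21 → close Briarlake (overflow 12)
  25÷2 = 12 each, +1 to first 1
Round 6: Ironridge=34 Juniper=33 → close Ironridge (overflow 20)
  34÷1 = 34 each, +1 to first 0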